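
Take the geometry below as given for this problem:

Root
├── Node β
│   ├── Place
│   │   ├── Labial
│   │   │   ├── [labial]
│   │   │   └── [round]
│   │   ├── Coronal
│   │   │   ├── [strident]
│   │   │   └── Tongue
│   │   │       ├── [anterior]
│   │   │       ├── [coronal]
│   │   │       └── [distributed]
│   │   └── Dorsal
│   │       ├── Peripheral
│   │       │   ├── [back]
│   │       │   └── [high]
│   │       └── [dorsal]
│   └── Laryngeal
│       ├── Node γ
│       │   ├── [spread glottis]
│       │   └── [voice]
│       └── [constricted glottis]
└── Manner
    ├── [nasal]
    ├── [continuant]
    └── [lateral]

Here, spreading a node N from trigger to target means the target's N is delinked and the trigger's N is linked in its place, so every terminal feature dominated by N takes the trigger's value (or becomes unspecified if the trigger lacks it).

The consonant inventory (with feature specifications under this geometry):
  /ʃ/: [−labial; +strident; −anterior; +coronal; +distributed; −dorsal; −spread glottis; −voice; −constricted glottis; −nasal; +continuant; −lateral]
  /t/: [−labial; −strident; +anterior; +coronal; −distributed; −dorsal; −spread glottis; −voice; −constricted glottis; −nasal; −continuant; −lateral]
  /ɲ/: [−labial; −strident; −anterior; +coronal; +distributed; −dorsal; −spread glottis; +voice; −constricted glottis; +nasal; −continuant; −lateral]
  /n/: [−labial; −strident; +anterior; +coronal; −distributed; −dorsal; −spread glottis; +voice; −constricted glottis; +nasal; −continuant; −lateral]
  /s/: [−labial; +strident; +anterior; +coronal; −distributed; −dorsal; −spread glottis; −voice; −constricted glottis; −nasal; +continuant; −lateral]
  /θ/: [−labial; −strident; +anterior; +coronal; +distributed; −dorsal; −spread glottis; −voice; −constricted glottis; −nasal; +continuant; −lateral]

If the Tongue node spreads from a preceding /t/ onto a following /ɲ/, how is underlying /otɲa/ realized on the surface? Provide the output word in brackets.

Tongue immediately or transitively dominates [anterior], [coronal], [distributed].
The target acquires /t/'s values for everything under Tongue — [+anterior], [+coronal], [−distributed] — while keeping its own [labial], [strident], [dorsal], ….
The resulting bundle matches /n/ in the inventory; substituting it for /ɲ/ gives [otna].

[otna]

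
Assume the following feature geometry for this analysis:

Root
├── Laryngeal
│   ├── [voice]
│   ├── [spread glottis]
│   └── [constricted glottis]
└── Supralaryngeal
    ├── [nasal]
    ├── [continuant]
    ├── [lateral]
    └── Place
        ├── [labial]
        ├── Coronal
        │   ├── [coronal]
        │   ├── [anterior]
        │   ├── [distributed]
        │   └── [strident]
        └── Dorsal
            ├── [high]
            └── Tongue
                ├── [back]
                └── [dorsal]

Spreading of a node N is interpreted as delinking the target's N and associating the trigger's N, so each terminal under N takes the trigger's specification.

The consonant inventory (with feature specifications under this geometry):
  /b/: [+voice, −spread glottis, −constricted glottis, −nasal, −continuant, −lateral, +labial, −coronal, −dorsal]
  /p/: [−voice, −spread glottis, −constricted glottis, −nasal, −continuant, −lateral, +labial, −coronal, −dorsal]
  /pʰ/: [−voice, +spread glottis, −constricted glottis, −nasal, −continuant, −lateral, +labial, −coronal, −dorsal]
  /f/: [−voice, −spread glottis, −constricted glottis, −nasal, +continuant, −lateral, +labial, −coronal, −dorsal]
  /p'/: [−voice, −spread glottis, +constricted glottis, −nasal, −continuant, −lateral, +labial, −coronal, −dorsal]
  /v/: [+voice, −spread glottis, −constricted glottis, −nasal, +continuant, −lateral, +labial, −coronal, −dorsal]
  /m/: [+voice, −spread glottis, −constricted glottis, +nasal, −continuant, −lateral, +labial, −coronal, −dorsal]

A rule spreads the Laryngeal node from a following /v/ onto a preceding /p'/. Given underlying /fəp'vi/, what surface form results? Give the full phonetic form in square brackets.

Laryngeal immediately or transitively dominates [voice], [spread glottis], [constricted glottis].
The target acquires /v/'s values for everything under Laryngeal — [+voice], [−spread glottis], [−constricted glottis] — while keeping its own [nasal], [continuant], [lateral], ….
The resulting bundle matches /b/ in the inventory; substituting it for /p'/ gives [fəbvi].

[fəbvi]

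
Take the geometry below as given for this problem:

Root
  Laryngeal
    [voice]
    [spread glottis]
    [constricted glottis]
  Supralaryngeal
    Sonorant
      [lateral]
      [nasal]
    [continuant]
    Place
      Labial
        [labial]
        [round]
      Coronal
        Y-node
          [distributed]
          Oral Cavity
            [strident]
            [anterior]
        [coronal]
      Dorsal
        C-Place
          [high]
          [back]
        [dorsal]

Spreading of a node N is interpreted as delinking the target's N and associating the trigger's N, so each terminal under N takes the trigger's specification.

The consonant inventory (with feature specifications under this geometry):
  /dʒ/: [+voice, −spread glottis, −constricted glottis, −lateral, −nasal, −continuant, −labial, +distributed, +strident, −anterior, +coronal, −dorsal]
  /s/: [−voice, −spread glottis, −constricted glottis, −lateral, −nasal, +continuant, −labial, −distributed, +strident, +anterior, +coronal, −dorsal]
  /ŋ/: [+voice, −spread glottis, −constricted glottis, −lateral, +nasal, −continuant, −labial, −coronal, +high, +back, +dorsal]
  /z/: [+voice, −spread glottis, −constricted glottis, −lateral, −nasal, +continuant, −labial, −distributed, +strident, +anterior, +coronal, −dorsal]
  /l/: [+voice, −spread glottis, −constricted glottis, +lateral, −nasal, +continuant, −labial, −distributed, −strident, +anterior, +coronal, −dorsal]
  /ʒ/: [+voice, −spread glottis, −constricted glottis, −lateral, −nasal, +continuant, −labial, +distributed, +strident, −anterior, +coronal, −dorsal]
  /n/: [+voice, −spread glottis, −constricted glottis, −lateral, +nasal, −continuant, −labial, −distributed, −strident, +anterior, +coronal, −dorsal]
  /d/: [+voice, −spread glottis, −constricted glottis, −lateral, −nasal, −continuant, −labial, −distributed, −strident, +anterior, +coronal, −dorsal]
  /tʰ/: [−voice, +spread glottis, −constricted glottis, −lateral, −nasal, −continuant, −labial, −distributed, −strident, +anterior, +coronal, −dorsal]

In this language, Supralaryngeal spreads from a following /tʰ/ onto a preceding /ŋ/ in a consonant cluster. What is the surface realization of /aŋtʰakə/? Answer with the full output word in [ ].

The Supralaryngeal node dominates the terminals [lateral], [nasal], [continuant], [labial], [round], [distributed], [strident], [anterior], [coronal], [high], [back], [dorsal].
After delinking /ŋ/'s Supralaryngeal and linking /tʰ/'s, the affected terminals become [−lateral], [−nasal], [−continuant], [−labial], [−distributed], [−strident], [+anterior], [+coronal], [−dorsal]; [voice], [spread glottis], [constricted glottis] (outside Supralaryngeal) are retained from /ŋ/.
Among the inventory, only /d/ has exactly this specification, giving the surface form [adtʰakə].

[adtʰakə]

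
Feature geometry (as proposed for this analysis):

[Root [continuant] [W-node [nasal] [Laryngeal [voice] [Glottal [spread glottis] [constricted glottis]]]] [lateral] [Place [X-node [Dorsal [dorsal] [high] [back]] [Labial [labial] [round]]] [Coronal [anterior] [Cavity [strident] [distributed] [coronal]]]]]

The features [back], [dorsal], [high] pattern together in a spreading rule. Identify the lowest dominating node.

Dorsal

[back]: Root / Place / X-node / Dorsal / [back].
[dorsal]: Root / Place / X-node / Dorsal / [dorsal].
[high]: Root / Place / X-node / Dorsal / [high].
The lowest node appearing on every path is Dorsal; each proper daughter of Dorsal fails to dominate at least one of the listed features.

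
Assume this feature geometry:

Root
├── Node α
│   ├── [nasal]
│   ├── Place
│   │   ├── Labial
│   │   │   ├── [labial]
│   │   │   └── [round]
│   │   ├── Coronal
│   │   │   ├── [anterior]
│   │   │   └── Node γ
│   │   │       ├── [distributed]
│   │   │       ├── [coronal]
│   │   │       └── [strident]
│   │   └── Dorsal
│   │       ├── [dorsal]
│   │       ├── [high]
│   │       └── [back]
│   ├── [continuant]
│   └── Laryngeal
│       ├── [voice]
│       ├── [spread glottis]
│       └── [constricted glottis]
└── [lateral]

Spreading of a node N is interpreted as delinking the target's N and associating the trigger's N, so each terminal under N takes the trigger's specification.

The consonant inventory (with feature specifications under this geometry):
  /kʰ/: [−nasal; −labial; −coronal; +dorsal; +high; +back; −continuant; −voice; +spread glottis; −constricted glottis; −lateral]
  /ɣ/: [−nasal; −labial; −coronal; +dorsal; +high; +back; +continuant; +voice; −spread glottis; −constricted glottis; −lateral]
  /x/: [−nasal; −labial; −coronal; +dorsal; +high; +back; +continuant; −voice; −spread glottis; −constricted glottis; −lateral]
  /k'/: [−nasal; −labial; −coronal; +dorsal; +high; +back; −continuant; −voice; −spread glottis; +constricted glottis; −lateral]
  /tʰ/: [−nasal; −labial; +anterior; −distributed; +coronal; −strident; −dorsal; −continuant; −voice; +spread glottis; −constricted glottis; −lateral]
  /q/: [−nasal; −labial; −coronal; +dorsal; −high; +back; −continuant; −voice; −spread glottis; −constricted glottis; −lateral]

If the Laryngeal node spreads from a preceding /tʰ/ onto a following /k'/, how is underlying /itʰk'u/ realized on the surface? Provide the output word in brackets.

Laryngeal immediately or transitively dominates [voice], [spread glottis], [constricted glottis].
Spreading Laryngeal from /tʰ/ onto /k'/ replaces those values with /tʰ/'s: [−voice], [+spread glottis], [−constricted glottis]. Features outside Laryngeal ([nasal], [labial], [coronal], …) stay as in /k'/.
Among the inventory, only /kʰ/ has exactly this specification, giving the surface form [itʰkʰu].

[itʰkʰu]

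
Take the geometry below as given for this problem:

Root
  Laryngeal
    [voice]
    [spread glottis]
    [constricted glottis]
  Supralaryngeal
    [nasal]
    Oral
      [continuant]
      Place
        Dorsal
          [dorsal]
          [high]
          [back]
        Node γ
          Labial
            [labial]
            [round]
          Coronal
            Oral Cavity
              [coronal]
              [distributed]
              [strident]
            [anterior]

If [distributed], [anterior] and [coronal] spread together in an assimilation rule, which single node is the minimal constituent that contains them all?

[distributed]: Root → Supralaryngeal → Oral → Place → Node γ → Coronal → Oral Cavity → [distributed].
[anterior]: Root → Supralaryngeal → Oral → Place → Node γ → Coronal → [anterior].
[coronal]: Root → Supralaryngeal → Oral → Place → Node γ → Coronal → Oral Cavity → [coronal].
Coronal is the lowest common ancestor — every listed feature sits under it, and no single subconstituent of Coronal covers them all.

Coronal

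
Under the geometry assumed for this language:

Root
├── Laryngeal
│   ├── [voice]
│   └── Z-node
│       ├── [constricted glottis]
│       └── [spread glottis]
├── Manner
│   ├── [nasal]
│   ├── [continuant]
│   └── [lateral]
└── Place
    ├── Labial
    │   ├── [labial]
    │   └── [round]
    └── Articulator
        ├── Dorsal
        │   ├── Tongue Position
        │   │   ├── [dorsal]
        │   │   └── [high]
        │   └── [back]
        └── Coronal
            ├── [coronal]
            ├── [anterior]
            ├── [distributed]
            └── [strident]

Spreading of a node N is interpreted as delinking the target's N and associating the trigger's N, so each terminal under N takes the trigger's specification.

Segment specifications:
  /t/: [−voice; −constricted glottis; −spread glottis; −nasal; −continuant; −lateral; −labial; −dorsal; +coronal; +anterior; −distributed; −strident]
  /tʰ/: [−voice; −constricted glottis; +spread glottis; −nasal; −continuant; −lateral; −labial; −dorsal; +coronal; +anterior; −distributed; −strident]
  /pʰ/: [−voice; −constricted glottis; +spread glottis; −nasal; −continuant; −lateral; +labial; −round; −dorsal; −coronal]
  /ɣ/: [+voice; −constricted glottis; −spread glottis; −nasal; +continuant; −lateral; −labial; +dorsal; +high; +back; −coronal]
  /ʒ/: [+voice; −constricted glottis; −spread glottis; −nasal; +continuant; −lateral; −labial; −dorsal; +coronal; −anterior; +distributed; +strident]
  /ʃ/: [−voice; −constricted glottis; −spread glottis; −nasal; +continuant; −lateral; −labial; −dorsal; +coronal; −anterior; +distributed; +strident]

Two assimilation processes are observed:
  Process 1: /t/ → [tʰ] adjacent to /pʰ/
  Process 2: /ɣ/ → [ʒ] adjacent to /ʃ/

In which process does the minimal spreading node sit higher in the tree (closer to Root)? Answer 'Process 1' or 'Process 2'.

Process 2

Process 1 alters [spread glottis]; the lowest dominating node is [spread glottis] (depth 3 from Root).
In Process 2, [coronal], [anterior], [distributed], [strident], [dorsal], [high], [back] change, so the minimal spreading node is Articulator at depth 2.
Depth 2 < depth 3; Process 2 involves the structurally higher constituent Articulator.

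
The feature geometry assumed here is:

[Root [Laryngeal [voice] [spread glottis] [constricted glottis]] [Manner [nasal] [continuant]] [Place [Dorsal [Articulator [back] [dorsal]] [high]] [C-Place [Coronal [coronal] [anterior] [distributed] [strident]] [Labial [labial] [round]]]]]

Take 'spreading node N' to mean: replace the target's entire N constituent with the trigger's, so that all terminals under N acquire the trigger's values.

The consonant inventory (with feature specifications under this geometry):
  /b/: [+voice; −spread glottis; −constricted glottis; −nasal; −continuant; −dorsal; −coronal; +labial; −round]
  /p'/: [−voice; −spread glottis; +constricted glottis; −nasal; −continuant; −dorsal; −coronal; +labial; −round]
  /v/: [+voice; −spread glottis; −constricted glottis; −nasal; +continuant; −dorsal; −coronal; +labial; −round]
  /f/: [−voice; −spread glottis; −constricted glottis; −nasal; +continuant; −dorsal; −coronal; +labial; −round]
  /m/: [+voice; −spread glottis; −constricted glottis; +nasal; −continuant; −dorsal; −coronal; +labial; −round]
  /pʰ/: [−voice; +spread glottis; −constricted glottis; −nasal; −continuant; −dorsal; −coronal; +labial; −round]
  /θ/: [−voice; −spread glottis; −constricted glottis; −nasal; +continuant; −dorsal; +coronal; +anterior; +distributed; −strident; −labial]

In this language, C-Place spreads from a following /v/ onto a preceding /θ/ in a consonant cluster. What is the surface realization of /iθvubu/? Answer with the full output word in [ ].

C-Place immediately or transitively dominates [coronal], [anterior], [distributed], [strident], [labial], [round].
After delinking /θ/'s C-Place and linking /v/'s, the affected terminals become [−coronal], [+labial], [−round]; [voice], [spread glottis], [constricted glottis], … (outside C-Place) are retained from /θ/.
This feature bundle is that of [f], so /iθvubu/ surfaces as [ifvubu].

[ifvubu]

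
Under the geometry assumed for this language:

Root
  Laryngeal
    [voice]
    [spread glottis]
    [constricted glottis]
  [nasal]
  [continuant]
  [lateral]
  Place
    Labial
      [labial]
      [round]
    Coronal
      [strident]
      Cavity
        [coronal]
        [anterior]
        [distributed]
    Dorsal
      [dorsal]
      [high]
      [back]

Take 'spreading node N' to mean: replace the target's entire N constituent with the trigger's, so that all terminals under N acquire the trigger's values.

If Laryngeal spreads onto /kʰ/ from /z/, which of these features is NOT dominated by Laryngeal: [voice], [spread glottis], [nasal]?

Under this geometry, Laryngeal contains [voice], [spread glottis], [constricted glottis].
[voice], [spread glottis] all lie under Laryngeal, so they are overwritten when Laryngeal spreads.
But [nasal] is a dependent of Root, outside Laryngeal; it is therefore untouched by the spreading.

[nasal]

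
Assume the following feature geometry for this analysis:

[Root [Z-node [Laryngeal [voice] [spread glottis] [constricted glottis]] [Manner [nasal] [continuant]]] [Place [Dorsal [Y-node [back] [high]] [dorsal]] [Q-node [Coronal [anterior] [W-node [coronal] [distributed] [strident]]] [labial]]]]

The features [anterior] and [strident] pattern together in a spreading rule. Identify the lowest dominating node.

[anterior]: Root ▹ Place ▹ Q-node ▹ Coronal ▹ [anterior].
[strident]: Root ▹ Place ▹ Q-node ▹ Coronal ▹ W-node ▹ [strident].
Coronal is the lowest common ancestor — every listed feature sits under it, and no single subconstituent of Coronal covers them all.

Coronal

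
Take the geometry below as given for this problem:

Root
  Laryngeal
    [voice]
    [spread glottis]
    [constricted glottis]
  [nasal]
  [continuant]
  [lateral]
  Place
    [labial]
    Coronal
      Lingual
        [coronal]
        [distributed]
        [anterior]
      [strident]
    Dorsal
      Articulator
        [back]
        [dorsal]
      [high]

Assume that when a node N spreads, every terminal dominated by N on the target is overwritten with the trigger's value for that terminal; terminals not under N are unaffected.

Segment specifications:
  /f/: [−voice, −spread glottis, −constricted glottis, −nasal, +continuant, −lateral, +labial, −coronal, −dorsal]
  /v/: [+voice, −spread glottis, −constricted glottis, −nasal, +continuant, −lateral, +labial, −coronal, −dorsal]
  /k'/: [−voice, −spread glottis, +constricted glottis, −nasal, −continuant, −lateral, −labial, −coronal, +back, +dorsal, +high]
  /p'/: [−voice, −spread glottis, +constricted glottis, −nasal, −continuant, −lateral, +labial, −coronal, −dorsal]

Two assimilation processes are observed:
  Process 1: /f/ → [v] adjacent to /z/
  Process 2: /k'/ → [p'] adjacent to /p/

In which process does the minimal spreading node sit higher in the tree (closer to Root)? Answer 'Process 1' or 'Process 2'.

Process 1 alters [voice]; the lowest dominating node is [voice] (depth 2 from Root).
Process 2 alters [labial], [dorsal], [high], [back]; the lowest common ancestor is Place (depth 1 from Root).
Place is closer to Root than [voice], so Process 2 spreads the higher node.

Process 2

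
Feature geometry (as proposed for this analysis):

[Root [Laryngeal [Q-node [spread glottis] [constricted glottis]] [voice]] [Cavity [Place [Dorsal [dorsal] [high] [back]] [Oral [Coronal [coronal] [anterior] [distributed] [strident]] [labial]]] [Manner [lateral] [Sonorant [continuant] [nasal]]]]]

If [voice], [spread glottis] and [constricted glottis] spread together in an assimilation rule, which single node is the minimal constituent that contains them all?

Laryngeal

[voice]: Root / Laryngeal / [voice].
[spread glottis] lies under Q-node (below Laryngeal).
[constricted glottis] lies under Q-node (below Laryngeal).
The lowest node appearing on every path is Laryngeal; each proper daughter of Laryngeal fails to dominate at least one of the listed features.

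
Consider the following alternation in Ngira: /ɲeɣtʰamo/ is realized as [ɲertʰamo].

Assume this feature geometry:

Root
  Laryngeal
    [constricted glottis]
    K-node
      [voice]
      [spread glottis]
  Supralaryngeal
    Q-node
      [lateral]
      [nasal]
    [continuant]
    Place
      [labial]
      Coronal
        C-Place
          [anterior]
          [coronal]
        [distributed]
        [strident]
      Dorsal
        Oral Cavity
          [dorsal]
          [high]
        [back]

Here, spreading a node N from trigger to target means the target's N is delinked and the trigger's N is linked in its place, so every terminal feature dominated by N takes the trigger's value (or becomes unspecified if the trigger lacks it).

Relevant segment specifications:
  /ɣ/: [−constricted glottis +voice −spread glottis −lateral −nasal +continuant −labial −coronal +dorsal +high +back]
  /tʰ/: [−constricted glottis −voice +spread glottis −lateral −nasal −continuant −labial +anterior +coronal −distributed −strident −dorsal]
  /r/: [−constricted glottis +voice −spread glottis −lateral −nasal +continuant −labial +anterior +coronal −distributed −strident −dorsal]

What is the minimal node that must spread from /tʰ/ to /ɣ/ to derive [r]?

Place

Comparing /ɣ/ with its surface form [r], the features that change are [coronal], [anterior], [distributed], [strident], [dorsal], [high], [back].
Tracing each changed feature up the tree, the paths first meet at Place; any lower node misses at least one of them.
Delinking /ɣ/'s Place and associating /tʰ/'s Place gives precisely the feature bundle of [r].
Had Supralaryngeal or a higher node spread, [continuant] would have taken /tʰ/'s value; it stays as in /ɣ/, confirming the spreading constituent is exactly Place.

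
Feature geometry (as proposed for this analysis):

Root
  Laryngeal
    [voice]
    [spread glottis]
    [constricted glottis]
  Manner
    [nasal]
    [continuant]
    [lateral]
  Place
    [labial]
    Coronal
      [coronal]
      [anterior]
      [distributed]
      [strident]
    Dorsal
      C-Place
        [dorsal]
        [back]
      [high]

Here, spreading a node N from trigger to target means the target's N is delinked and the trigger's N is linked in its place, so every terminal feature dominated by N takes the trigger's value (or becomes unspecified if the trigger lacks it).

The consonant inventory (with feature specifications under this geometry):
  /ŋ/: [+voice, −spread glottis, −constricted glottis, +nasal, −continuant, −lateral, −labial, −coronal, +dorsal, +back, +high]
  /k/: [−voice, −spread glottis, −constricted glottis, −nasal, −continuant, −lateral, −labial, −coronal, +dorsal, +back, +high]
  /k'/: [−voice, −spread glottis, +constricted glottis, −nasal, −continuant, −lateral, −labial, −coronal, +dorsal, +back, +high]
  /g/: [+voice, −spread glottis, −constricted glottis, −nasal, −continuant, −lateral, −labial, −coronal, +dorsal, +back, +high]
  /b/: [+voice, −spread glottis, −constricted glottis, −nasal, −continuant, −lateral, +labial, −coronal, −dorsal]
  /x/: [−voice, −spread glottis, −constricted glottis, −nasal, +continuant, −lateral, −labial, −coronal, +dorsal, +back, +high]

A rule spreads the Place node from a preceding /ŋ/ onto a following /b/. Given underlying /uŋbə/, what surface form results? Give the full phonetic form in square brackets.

[uŋgə]

Terminals under Place in this geometry: [labial], [coronal], [anterior], [distributed], [strident], [dorsal], [back], [high].
After delinking /b/'s Place and linking /ŋ/'s, the affected terminals become [−labial], [−coronal], [+dorsal], [+back], [+high]; [voice], [spread glottis], [constricted glottis], … (outside Place) are retained from /b/.
Among the inventory, only /g/ has exactly this specification, giving the surface form [uŋgə].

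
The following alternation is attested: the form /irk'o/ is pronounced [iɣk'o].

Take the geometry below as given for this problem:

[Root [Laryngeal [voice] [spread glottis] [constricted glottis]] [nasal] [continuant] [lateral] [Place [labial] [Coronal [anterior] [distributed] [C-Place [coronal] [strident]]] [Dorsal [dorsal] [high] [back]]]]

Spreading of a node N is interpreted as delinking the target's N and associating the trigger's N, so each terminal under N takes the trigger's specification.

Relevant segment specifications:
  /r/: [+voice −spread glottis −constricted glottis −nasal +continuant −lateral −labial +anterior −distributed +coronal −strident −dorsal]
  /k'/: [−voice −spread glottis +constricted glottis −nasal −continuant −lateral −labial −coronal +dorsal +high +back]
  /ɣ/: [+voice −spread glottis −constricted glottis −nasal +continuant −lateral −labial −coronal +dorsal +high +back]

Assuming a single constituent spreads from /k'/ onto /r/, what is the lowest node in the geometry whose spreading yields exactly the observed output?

Place

The alternation /r/ → [ɣ] changes [coronal], [anterior], [distributed], [strident], [dorsal], [high], [back] and nothing else.
In this geometry the lowest node dominating all of them is Place: every daughter of Place dominates only a proper subset, so no lower node suffices.
If Place spreads, every terminal under it takes /k'/'s value, producing [ɣ] as observed.
[continuant], [voice] — on which /k'/ differs from /r/ — are unchanged, so Root cannot have spread; the constituent is no larger than Place.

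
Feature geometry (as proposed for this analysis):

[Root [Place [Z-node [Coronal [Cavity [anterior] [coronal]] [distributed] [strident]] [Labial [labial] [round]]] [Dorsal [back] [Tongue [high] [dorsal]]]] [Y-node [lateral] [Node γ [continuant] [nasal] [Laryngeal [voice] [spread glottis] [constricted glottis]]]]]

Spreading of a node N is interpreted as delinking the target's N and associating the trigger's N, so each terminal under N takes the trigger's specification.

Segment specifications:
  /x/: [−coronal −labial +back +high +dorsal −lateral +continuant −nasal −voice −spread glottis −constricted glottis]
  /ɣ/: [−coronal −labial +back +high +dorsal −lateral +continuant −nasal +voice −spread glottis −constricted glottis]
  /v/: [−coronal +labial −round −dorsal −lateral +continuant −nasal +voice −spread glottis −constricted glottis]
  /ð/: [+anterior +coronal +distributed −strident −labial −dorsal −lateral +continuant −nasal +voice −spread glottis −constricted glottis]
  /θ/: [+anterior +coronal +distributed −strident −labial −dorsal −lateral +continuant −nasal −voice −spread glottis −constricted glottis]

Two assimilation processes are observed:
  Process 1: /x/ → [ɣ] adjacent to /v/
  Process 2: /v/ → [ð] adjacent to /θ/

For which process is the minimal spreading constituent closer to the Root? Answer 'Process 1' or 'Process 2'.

In Process 1, [voice] changes, so the minimal spreading node is [voice] at depth 4.
Process 2: the features that change are [labial], [round], [coronal], [anterior], [distributed], [strident]; the minimal node is Z-node (depth 2).
Z-node (depth 2) sits above [voice] (depth 4), making Process 2 the one with the higher spreading node.

Process 2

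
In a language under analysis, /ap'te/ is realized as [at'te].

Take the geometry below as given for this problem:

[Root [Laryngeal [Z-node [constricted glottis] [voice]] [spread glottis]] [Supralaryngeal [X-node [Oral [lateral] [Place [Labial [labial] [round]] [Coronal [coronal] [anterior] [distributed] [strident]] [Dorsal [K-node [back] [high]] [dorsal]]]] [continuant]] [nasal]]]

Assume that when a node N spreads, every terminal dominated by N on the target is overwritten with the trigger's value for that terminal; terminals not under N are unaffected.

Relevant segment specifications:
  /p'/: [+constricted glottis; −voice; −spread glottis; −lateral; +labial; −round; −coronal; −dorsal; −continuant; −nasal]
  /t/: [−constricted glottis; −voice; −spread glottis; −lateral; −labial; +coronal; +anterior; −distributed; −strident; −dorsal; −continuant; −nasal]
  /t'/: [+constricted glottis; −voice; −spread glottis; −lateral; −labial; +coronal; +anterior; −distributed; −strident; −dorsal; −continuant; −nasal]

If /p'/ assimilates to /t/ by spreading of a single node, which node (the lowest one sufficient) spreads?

The alternation /p'/ → [t'] changes [labial], [round], [coronal], [anterior], [distributed], [strident] and nothing else.
The smallest constituent containing every changed terminal is Place — each of its daughters lacks at least one of the affected features.
If Place spreads, every terminal under it takes /t/'s value, producing [t'] as observed.
[constricted glottis] stays as in /p'/ although /t/ differs there, so no node dominating it spread; among the remaining candidates Place is the lowest that derives the output.

Place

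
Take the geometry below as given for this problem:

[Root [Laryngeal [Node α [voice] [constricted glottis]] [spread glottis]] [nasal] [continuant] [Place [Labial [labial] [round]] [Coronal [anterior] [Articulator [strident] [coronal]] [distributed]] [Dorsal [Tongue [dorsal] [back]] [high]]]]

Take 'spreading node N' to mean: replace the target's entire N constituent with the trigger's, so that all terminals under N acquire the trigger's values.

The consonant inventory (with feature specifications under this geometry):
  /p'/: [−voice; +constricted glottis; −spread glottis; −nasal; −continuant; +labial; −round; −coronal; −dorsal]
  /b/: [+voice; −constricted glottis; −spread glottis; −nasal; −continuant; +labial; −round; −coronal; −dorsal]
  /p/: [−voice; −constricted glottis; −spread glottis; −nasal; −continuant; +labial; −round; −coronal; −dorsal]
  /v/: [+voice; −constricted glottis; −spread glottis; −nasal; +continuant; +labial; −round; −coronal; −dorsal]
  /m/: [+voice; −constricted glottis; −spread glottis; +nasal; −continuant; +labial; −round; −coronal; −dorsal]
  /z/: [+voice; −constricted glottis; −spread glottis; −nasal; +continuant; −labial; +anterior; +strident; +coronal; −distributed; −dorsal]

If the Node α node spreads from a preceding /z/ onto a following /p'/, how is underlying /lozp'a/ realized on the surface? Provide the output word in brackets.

Node α immediately or transitively dominates [voice], [constricted glottis].
After delinking /p'/'s Node α and linking /z/'s, the affected terminals become [+voice], [−constricted glottis]; [spread glottis], [nasal], [continuant], … (outside Node α) are retained from /p'/.
This feature bundle is that of [b], so /lozp'a/ surfaces as [lozba].

[lozba]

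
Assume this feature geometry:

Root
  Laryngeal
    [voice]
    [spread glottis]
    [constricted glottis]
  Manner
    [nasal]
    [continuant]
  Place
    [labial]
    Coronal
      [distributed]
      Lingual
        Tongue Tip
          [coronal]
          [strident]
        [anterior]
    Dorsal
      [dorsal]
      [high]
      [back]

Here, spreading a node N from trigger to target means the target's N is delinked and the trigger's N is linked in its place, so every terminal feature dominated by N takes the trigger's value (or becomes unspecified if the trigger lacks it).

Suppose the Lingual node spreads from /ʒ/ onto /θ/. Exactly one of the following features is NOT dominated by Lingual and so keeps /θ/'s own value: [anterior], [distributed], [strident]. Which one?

[distributed]

The terminals dominated by Lingual are [coronal], [strident], [anterior].
Spreading Lingual replaces [anterior], [strident] with the trigger's values, since each sits inside the Lingual constituent.
[distributed] attaches under Coronal, not under Lingual, so /θ/ retains its own value for [distributed].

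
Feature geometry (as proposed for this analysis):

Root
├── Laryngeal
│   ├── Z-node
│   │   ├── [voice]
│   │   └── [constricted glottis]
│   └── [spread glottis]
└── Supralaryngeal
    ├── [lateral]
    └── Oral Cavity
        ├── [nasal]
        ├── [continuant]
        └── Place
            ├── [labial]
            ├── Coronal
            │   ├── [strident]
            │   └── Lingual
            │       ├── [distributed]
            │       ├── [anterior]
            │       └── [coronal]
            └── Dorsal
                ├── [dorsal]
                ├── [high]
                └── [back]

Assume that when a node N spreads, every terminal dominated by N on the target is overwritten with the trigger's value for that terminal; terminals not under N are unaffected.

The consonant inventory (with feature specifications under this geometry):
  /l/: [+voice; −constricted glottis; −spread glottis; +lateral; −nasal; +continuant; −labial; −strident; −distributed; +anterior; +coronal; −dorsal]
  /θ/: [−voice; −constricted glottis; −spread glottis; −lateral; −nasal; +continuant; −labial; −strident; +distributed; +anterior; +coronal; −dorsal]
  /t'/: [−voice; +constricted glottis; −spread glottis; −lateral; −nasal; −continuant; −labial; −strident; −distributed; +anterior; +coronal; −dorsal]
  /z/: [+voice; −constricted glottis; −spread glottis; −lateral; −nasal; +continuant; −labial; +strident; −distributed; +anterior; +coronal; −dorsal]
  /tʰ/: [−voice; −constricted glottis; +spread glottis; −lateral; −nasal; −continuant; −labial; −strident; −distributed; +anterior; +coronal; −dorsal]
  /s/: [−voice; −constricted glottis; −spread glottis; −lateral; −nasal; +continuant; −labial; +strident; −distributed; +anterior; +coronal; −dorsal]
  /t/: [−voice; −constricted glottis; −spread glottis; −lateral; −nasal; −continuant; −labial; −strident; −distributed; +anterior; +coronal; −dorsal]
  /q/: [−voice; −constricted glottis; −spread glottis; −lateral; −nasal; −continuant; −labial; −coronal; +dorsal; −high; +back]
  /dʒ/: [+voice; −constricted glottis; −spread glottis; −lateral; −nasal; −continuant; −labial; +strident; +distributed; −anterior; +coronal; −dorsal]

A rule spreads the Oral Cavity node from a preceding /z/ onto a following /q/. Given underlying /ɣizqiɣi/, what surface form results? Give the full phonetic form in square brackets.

[ɣizsiɣi]

The Oral Cavity node dominates the terminals [nasal], [continuant], [labial], [strident], [distributed], [anterior], [coronal], [dorsal], [high], [back].
After delinking /q/'s Oral Cavity and linking /z/'s, the affected terminals become [−nasal], [+continuant], [−labial], [+strident], [−distributed], [+anterior], [+coronal], [−dorsal]; [voice], [constricted glottis], [spread glottis], … (outside Oral Cavity) are retained from /q/.
This feature bundle is that of [s], so /ɣizqiɣi/ surfaces as [ɣizsiɣi].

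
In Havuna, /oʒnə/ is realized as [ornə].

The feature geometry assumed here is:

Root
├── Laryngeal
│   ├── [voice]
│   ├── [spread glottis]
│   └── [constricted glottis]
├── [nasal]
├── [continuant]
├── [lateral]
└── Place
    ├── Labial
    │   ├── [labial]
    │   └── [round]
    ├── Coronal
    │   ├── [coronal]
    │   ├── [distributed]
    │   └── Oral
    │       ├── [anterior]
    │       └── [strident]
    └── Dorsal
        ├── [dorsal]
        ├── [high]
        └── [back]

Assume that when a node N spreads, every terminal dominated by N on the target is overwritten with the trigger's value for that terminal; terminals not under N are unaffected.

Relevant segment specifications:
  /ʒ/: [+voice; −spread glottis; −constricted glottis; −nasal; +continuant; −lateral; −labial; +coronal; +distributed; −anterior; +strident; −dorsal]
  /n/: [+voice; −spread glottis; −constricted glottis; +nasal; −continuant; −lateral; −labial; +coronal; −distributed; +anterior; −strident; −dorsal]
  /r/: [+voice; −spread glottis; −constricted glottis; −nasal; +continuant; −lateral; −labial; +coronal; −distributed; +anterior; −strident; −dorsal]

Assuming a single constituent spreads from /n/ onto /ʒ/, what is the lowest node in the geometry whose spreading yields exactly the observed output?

/ʒ/ and [r] differ in [anterior], [distributed], [strident]; every other specified feature is identical.
In this geometry the lowest node dominating all of them is Coronal: every daughter of Coronal dominates only a proper subset, so no lower node suffices.
If Coronal spreads, every terminal under it takes /n/'s value, producing [r] as observed.
[continuant], [nasal] stay as in /ʒ/ although /n/ differs there, so no node dominating them spread; among the remaining candidates Coronal is the lowest that derives the output.

Coronal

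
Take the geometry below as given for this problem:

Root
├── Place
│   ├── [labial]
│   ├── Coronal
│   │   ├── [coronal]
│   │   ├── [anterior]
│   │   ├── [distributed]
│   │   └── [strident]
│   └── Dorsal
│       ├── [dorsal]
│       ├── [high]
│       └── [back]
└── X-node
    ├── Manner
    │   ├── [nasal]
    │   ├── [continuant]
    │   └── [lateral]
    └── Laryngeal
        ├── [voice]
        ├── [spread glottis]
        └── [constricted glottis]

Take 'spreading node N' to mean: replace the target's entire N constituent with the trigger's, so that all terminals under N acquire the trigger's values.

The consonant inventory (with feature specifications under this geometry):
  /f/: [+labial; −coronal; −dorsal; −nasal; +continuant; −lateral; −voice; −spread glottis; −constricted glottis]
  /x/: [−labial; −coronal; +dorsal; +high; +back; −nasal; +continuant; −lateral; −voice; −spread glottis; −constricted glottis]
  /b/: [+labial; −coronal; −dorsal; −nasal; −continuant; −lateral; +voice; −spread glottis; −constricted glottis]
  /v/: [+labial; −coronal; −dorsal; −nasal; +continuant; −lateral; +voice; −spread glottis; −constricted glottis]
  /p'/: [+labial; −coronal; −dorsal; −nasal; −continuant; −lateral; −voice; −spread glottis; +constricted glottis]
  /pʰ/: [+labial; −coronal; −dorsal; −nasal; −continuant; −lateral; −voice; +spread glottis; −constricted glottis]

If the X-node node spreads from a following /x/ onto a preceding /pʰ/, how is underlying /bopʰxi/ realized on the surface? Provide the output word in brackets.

The X-node node dominates the terminals [nasal], [continuant], [lateral], [voice], [spread glottis], [constricted glottis].
After delinking /pʰ/'s X-node and linking /x/'s, the affected terminals become [−nasal], [+continuant], [−lateral], [−voice], [−spread glottis], [−constricted glottis]; [labial], [coronal], [dorsal] (outside X-node) are retained from /pʰ/.
Among the inventory, only /f/ has exactly this specification, giving the surface form [bofxi].

[bofxi]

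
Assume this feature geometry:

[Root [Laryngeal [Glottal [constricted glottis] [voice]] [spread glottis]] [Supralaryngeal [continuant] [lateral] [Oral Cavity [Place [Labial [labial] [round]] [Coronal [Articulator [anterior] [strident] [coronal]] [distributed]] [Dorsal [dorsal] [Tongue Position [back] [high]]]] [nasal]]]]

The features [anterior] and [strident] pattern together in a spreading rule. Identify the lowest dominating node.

Articulator

[anterior] is immediately dominated by Articulator.
[strident] is immediately dominated by Articulator.
The listed terminals split across distinct daughters of Articulator, so Articulator itself is the smallest node containing them all.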